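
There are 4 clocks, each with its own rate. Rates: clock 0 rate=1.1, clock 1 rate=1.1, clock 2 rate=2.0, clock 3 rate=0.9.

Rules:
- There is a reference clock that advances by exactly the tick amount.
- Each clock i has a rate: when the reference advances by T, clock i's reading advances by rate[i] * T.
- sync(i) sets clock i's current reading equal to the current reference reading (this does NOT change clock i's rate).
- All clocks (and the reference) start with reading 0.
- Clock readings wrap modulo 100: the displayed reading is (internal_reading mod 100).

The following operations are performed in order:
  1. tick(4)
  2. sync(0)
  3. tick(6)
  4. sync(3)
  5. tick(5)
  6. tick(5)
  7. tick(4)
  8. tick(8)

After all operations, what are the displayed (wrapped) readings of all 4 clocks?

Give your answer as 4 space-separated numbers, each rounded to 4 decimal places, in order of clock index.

Answer: 34.8000 35.2000 64.0000 29.8000

Derivation:
After op 1 tick(4): ref=4.0000 raw=[4.4000 4.4000 8.0000 3.6000]
After op 2 sync(0): ref=4.0000 raw=[4.0000 4.4000 8.0000 3.6000]
After op 3 tick(6): ref=10.0000 raw=[10.6000 11.0000 20.0000 9.0000]
After op 4 sync(3): ref=10.0000 raw=[10.6000 11.0000 20.0000 10.0000]
After op 5 tick(5): ref=15.0000 raw=[16.1000 16.5000 30.0000 14.5000]
After op 6 tick(5): ref=20.0000 raw=[21.6000 22.0000 40.0000 19.0000]
After op 7 tick(4): ref=24.0000 raw=[26.0000 26.4000 48.0000 22.6000]
After op 8 tick(8): ref=32.0000 raw=[34.8000 35.2000 64.0000 29.8000]
Wrap final raw readings (mod 100): 34.8000 mod 100 = 34.8000; 35.2000 mod 100 = 35.2000; 64.0000 mod 100 = 64.0000; 29.8000 mod 100 = 29.8000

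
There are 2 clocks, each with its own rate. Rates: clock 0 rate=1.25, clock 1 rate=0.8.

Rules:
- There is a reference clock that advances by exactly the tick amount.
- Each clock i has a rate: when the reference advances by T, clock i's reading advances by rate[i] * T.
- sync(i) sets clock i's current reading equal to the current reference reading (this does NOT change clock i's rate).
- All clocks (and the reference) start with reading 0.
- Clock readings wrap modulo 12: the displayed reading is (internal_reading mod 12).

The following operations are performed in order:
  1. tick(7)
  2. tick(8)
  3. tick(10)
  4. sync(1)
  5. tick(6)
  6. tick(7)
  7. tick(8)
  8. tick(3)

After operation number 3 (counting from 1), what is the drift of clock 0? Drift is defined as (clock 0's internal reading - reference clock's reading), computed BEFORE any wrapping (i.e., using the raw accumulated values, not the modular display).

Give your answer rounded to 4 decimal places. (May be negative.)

Answer: 6.2500

Derivation:
After op 1 tick(7): ref=7.0000 raw=[8.7500 5.6000]
After op 2 tick(8): ref=15.0000 raw=[18.7500 12.0000]
After op 3 tick(10): ref=25.0000 raw=[31.2500 20.0000]
Drift of clock 0 after op 3: 31.2500 - 25.0000 = 6.2500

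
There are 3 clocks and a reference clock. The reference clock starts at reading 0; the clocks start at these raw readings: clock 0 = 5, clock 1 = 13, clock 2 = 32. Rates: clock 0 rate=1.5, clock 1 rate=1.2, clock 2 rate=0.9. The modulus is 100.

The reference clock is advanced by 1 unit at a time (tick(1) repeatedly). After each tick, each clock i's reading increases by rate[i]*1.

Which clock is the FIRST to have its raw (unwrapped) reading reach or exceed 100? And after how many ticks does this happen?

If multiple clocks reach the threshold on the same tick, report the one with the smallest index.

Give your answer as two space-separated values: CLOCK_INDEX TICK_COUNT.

clock 0: start=5, rate=1.5, needs 100-5 = 95; ticks = ceil(95/1.5) = ceil(63.3333) = 64; reading at tick 64 = 5 + 1.5*64 = 101.0000
clock 1: start=13, rate=1.2, needs 100-13 = 87; ticks = ceil(87/1.2) = ceil(72.5000) = 73; reading at tick 73 = 13 + 1.2*73 = 100.6000
clock 2: start=32, rate=0.9, needs 100-32 = 68; ticks = ceil(68/0.9) = ceil(75.5556) = 76; reading at tick 76 = 32 + 0.9*76 = 100.4000
Minimum tick count = 64; winners = [0]; smallest index = 0

Answer: 0 64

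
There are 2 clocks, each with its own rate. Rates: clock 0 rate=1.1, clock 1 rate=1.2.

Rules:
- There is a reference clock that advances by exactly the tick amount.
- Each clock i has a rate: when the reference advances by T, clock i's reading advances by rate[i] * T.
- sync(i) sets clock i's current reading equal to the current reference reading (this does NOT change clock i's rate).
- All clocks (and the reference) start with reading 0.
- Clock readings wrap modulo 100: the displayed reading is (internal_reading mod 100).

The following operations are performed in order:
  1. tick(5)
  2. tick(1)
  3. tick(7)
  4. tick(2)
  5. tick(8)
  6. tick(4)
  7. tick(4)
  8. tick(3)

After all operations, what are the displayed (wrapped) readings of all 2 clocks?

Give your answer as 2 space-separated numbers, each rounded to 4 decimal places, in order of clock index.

After op 1 tick(5): ref=5.0000 raw=[5.5000 6.0000]
After op 2 tick(1): ref=6.0000 raw=[6.6000 7.2000]
After op 3 tick(7): ref=13.0000 raw=[14.3000 15.6000]
After op 4 tick(2): ref=15.0000 raw=[16.5000 18.0000]
After op 5 tick(8): ref=23.0000 raw=[25.3000 27.6000]
After op 6 tick(4): ref=27.0000 raw=[29.7000 32.4000]
After op 7 tick(4): ref=31.0000 raw=[34.1000 37.2000]
After op 8 tick(3): ref=34.0000 raw=[37.4000 40.8000]
Wrap final raw readings (mod 100): 37.4000 mod 100 = 37.4000; 40.8000 mod 100 = 40.8000

Answer: 37.4000 40.8000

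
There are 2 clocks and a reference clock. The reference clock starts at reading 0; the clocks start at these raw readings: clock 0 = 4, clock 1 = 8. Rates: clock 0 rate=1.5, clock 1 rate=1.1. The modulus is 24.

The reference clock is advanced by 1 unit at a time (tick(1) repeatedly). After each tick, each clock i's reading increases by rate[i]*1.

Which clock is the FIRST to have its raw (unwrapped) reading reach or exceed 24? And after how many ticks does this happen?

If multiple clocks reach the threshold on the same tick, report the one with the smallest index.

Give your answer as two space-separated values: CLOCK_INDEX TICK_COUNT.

Answer: 0 14

Derivation:
clock 0: start=4, rate=1.5, needs 24-4 = 20; ticks = ceil(20/1.5) = ceil(13.3333) = 14; reading at tick 14 = 4 + 1.5*14 = 25.0000
clock 1: start=8, rate=1.1, needs 24-8 = 16; ticks = ceil(16/1.1) = ceil(14.5455) = 15; reading at tick 15 = 8 + 1.1*15 = 24.5000
Minimum tick count = 14; winners = [0]; smallest index = 0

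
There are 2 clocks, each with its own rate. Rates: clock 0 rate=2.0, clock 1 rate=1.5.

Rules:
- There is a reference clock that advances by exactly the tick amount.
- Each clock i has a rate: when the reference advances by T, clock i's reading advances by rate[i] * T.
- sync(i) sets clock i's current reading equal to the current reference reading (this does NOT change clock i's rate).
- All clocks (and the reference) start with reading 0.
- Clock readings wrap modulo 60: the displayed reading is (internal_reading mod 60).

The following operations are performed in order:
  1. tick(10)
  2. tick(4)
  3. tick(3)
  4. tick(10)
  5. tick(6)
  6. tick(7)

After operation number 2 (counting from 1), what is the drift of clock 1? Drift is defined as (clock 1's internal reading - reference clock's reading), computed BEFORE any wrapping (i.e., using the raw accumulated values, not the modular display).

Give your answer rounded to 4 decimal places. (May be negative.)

Answer: 7.0000

Derivation:
After op 1 tick(10): ref=10.0000 raw=[20.0000 15.0000]
After op 2 tick(4): ref=14.0000 raw=[28.0000 21.0000]
Drift of clock 1 after op 2: 21.0000 - 14.0000 = 7.0000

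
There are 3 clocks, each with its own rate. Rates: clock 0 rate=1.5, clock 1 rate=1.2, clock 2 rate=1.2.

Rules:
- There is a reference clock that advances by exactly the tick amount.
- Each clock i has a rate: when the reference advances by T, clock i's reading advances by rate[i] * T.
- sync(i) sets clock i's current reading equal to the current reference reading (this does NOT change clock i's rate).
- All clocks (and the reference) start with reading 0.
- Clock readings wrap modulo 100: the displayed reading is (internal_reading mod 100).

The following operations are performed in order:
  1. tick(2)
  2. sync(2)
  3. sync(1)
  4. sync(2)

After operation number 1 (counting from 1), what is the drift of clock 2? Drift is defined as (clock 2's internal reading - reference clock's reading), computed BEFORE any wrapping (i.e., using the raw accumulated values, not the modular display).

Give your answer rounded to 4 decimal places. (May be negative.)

Answer: 0.4000

Derivation:
After op 1 tick(2): ref=2.0000 raw=[3.0000 2.4000 2.4000]
Drift of clock 2 after op 1: 2.4000 - 2.0000 = 0.4000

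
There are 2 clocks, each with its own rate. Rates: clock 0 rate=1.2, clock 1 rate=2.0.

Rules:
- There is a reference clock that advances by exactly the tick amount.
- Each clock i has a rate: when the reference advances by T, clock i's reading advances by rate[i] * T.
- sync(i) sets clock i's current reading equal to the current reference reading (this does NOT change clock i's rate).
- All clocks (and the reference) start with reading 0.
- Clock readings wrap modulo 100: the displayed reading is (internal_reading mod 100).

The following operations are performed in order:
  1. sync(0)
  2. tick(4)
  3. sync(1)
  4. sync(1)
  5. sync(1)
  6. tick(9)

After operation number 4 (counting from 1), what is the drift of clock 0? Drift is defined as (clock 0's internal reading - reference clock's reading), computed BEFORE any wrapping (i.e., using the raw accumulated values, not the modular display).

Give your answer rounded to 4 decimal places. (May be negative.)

Answer: 0.8000

Derivation:
After op 1 sync(0): ref=0.0000 raw=[0.0000 0.0000]
After op 2 tick(4): ref=4.0000 raw=[4.8000 8.0000]
After op 3 sync(1): ref=4.0000 raw=[4.8000 4.0000]
After op 4 sync(1): ref=4.0000 raw=[4.8000 4.0000]
Drift of clock 0 after op 4: 4.8000 - 4.0000 = 0.8000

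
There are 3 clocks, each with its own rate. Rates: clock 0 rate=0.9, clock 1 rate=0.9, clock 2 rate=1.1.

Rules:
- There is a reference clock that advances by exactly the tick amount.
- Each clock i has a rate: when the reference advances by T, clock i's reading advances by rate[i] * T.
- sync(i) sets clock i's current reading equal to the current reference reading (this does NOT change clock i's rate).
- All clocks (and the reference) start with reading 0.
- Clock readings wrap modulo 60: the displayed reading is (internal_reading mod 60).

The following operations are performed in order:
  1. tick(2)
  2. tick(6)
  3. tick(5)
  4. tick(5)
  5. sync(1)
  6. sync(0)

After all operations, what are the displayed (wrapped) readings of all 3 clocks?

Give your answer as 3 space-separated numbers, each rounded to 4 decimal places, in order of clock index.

Answer: 18.0000 18.0000 19.8000

Derivation:
After op 1 tick(2): ref=2.0000 raw=[1.8000 1.8000 2.2000]
After op 2 tick(6): ref=8.0000 raw=[7.2000 7.2000 8.8000]
After op 3 tick(5): ref=13.0000 raw=[11.7000 11.7000 14.3000]
After op 4 tick(5): ref=18.0000 raw=[16.2000 16.2000 19.8000]
After op 5 sync(1): ref=18.0000 raw=[16.2000 18.0000 19.8000]
After op 6 sync(0): ref=18.0000 raw=[18.0000 18.0000 19.8000]
Wrap final raw readings (mod 60): 18.0000 mod 60 = 18.0000; 18.0000 mod 60 = 18.0000; 19.8000 mod 60 = 19.8000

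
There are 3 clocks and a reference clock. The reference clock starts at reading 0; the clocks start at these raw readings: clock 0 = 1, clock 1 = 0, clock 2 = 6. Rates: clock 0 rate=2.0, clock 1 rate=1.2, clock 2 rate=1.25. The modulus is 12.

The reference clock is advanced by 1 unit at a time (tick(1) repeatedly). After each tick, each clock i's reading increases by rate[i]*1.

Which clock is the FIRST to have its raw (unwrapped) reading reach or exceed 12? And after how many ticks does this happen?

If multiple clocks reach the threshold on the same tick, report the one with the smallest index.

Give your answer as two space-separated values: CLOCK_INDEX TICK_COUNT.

Answer: 2 5

Derivation:
clock 0: start=1, rate=2.0, needs 12-1 = 11; ticks = ceil(11/2.0) = ceil(5.5000) = 6; reading at tick 6 = 1 + 2.0*6 = 13.0000
clock 1: start=0, rate=1.2, needs 12-0 = 12; ticks = ceil(12/1.2) = ceil(10.0000) = 10; reading at tick 10 = 0 + 1.2*10 = 12.0000
clock 2: start=6, rate=1.25, needs 12-6 = 6; ticks = ceil(6/1.25) = ceil(4.8000) = 5; reading at tick 5 = 6 + 1.25*5 = 12.2500
Minimum tick count = 5; winners = [2]; smallest index = 2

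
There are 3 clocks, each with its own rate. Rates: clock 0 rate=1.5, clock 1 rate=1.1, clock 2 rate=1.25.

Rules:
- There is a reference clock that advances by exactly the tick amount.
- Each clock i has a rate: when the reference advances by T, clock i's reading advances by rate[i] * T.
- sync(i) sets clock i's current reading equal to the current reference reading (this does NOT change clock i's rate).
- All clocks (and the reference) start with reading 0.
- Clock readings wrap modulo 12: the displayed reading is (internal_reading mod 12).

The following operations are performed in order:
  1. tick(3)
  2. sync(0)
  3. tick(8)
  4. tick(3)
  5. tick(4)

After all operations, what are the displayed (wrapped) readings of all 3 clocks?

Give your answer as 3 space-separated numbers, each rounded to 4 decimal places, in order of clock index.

Answer: 1.5000 7.8000 10.5000

Derivation:
After op 1 tick(3): ref=3.0000 raw=[4.5000 3.3000 3.7500]
After op 2 sync(0): ref=3.0000 raw=[3.0000 3.3000 3.7500]
After op 3 tick(8): ref=11.0000 raw=[15.0000 12.1000 13.7500]
After op 4 tick(3): ref=14.0000 raw=[19.5000 15.4000 17.5000]
After op 5 tick(4): ref=18.0000 raw=[25.5000 19.8000 22.5000]
Wrap final raw readings (mod 12): 25.5000 mod 12 = 1.5000; 19.8000 mod 12 = 7.8000; 22.5000 mod 12 = 10.5000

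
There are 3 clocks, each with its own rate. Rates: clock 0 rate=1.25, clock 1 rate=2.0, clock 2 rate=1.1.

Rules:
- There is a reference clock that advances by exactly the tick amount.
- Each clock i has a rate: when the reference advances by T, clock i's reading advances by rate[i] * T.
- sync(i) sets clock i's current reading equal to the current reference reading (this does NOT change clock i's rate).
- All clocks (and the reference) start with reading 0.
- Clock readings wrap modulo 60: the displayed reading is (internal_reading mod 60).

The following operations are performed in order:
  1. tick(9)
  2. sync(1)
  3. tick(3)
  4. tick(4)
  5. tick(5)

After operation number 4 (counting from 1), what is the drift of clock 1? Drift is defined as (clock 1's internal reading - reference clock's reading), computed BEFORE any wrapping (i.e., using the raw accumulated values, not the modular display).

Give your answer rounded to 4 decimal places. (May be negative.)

After op 1 tick(9): ref=9.0000 raw=[11.2500 18.0000 9.9000]
After op 2 sync(1): ref=9.0000 raw=[11.2500 9.0000 9.9000]
After op 3 tick(3): ref=12.0000 raw=[15.0000 15.0000 13.2000]
After op 4 tick(4): ref=16.0000 raw=[20.0000 23.0000 17.6000]
Drift of clock 1 after op 4: 23.0000 - 16.0000 = 7.0000

Answer: 7.0000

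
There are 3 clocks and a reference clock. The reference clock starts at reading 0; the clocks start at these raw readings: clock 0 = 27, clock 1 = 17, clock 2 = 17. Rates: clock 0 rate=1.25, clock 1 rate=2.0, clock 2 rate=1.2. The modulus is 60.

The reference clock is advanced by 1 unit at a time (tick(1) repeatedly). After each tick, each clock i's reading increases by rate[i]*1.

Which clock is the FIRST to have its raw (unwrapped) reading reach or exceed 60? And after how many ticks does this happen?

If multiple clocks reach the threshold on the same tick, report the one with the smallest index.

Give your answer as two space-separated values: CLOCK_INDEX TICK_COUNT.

Answer: 1 22

Derivation:
clock 0: start=27, rate=1.25, needs 60-27 = 33; ticks = ceil(33/1.25) = ceil(26.4000) = 27; reading at tick 27 = 27 + 1.25*27 = 60.7500
clock 1: start=17, rate=2.0, needs 60-17 = 43; ticks = ceil(43/2.0) = ceil(21.5000) = 22; reading at tick 22 = 17 + 2.0*22 = 61.0000
clock 2: start=17, rate=1.2, needs 60-17 = 43; ticks = ceil(43/1.2) = ceil(35.8333) = 36; reading at tick 36 = 17 + 1.2*36 = 60.2000
Minimum tick count = 22; winners = [1]; smallest index = 1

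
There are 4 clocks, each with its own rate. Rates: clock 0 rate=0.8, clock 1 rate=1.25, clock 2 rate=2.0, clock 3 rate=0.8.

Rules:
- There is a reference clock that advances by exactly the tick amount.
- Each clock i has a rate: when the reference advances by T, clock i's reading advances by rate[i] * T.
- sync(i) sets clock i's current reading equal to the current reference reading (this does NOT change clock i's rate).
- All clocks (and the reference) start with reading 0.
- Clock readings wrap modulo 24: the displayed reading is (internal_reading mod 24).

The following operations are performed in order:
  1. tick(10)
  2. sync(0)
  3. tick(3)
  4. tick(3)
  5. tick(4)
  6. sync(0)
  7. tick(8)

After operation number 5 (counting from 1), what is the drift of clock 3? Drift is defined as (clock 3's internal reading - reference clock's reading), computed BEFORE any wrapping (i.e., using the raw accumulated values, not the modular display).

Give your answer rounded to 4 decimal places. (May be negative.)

Answer: -4.0000

Derivation:
After op 1 tick(10): ref=10.0000 raw=[8.0000 12.5000 20.0000 8.0000]
After op 2 sync(0): ref=10.0000 raw=[10.0000 12.5000 20.0000 8.0000]
After op 3 tick(3): ref=13.0000 raw=[12.4000 16.2500 26.0000 10.4000]
After op 4 tick(3): ref=16.0000 raw=[14.8000 20.0000 32.0000 12.8000]
After op 5 tick(4): ref=20.0000 raw=[18.0000 25.0000 40.0000 16.0000]
Drift of clock 3 after op 5: 16.0000 - 20.0000 = -4.0000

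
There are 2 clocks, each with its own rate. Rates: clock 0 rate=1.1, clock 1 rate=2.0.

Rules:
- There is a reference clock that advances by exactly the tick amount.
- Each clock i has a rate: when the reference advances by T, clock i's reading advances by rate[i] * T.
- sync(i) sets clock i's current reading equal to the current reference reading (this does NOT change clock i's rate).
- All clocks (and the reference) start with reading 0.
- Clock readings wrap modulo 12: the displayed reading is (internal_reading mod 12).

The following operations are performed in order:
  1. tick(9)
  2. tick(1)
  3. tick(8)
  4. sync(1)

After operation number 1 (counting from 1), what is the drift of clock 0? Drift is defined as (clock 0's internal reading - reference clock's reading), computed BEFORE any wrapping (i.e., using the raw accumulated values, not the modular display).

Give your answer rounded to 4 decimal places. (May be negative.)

After op 1 tick(9): ref=9.0000 raw=[9.9000 18.0000]
Drift of clock 0 after op 1: 9.9000 - 9.0000 = 0.9000

Answer: 0.9000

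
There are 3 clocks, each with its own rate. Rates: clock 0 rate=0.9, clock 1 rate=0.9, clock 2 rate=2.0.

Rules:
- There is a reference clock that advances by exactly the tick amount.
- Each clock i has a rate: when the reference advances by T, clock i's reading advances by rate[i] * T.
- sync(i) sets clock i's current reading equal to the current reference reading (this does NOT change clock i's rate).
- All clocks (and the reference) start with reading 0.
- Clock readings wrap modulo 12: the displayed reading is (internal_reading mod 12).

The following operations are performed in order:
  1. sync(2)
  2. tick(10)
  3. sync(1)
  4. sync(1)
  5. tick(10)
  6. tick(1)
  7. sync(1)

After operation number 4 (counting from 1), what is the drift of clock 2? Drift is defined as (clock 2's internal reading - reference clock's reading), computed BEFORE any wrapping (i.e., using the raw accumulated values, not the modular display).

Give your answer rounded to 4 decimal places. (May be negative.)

Answer: 10.0000

Derivation:
After op 1 sync(2): ref=0.0000 raw=[0.0000 0.0000 0.0000]
After op 2 tick(10): ref=10.0000 raw=[9.0000 9.0000 20.0000]
After op 3 sync(1): ref=10.0000 raw=[9.0000 10.0000 20.0000]
After op 4 sync(1): ref=10.0000 raw=[9.0000 10.0000 20.0000]
Drift of clock 2 after op 4: 20.0000 - 10.0000 = 10.0000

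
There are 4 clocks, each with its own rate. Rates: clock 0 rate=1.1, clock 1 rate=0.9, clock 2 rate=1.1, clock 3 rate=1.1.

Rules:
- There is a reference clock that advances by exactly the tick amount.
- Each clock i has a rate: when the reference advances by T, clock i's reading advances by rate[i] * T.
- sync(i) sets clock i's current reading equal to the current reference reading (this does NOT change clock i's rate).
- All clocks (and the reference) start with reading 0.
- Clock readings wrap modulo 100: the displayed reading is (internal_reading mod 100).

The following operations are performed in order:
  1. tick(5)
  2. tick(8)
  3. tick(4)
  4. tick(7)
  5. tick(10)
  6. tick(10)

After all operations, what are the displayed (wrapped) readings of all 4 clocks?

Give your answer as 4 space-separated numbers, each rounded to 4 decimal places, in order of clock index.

Answer: 48.4000 39.6000 48.4000 48.4000

Derivation:
After op 1 tick(5): ref=5.0000 raw=[5.5000 4.5000 5.5000 5.5000]
After op 2 tick(8): ref=13.0000 raw=[14.3000 11.7000 14.3000 14.3000]
After op 3 tick(4): ref=17.0000 raw=[18.7000 15.3000 18.7000 18.7000]
After op 4 tick(7): ref=24.0000 raw=[26.4000 21.6000 26.4000 26.4000]
After op 5 tick(10): ref=34.0000 raw=[37.4000 30.6000 37.4000 37.4000]
After op 6 tick(10): ref=44.0000 raw=[48.4000 39.6000 48.4000 48.4000]
Wrap final raw readings (mod 100): 48.4000 mod 100 = 48.4000; 39.6000 mod 100 = 39.6000; 48.4000 mod 100 = 48.4000; 48.4000 mod 100 = 48.4000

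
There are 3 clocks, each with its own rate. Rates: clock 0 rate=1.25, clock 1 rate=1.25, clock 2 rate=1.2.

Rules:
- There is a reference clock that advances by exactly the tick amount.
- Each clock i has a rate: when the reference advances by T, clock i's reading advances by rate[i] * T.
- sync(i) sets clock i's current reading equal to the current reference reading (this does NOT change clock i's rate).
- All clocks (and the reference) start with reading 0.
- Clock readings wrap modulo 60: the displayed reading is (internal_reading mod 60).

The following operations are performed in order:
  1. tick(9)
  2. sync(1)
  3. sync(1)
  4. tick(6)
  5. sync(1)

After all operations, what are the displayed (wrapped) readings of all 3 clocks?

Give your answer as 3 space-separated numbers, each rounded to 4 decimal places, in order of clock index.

Answer: 18.7500 15.0000 18.0000

Derivation:
After op 1 tick(9): ref=9.0000 raw=[11.2500 11.2500 10.8000]
After op 2 sync(1): ref=9.0000 raw=[11.2500 9.0000 10.8000]
After op 3 sync(1): ref=9.0000 raw=[11.2500 9.0000 10.8000]
After op 4 tick(6): ref=15.0000 raw=[18.7500 16.5000 18.0000]
After op 5 sync(1): ref=15.0000 raw=[18.7500 15.0000 18.0000]
Wrap final raw readings (mod 60): 18.7500 mod 60 = 18.7500; 15.0000 mod 60 = 15.0000; 18.0000 mod 60 = 18.0000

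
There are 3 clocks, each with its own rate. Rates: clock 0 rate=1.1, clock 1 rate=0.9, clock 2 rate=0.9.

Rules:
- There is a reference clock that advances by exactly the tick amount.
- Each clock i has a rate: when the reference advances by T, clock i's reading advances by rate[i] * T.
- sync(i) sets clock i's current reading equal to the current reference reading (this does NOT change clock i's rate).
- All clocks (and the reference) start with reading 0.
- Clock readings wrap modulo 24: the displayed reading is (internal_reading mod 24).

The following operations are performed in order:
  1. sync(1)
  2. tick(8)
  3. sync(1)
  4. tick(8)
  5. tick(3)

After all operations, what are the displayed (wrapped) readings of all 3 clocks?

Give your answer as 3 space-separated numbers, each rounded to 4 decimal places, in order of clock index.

Answer: 20.9000 17.9000 17.1000

Derivation:
After op 1 sync(1): ref=0.0000 raw=[0.0000 0.0000 0.0000]
After op 2 tick(8): ref=8.0000 raw=[8.8000 7.2000 7.2000]
After op 3 sync(1): ref=8.0000 raw=[8.8000 8.0000 7.2000]
After op 4 tick(8): ref=16.0000 raw=[17.6000 15.2000 14.4000]
After op 5 tick(3): ref=19.0000 raw=[20.9000 17.9000 17.1000]
Wrap final raw readings (mod 24): 20.9000 mod 24 = 20.9000; 17.9000 mod 24 = 17.9000; 17.1000 mod 24 = 17.1000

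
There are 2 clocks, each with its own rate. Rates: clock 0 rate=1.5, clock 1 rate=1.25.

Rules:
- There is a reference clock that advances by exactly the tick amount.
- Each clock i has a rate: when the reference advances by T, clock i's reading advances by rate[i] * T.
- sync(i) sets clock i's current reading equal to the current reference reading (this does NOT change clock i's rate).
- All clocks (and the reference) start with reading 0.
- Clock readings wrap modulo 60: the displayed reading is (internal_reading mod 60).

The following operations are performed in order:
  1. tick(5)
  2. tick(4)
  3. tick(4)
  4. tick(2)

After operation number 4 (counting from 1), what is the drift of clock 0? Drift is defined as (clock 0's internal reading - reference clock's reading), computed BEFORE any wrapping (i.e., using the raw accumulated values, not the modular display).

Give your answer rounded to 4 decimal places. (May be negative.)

After op 1 tick(5): ref=5.0000 raw=[7.5000 6.2500]
After op 2 tick(4): ref=9.0000 raw=[13.5000 11.2500]
After op 3 tick(4): ref=13.0000 raw=[19.5000 16.2500]
After op 4 tick(2): ref=15.0000 raw=[22.5000 18.7500]
Drift of clock 0 after op 4: 22.5000 - 15.0000 = 7.5000

Answer: 7.5000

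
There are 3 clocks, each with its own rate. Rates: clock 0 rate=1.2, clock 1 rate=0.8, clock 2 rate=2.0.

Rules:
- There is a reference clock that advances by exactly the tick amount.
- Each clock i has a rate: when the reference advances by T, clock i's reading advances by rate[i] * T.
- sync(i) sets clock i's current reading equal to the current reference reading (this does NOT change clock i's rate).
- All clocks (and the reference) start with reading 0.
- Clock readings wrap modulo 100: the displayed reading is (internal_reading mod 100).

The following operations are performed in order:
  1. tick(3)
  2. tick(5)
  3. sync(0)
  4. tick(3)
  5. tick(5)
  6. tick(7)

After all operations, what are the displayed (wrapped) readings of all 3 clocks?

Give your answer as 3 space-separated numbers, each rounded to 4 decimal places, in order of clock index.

After op 1 tick(3): ref=3.0000 raw=[3.6000 2.4000 6.0000]
After op 2 tick(5): ref=8.0000 raw=[9.6000 6.4000 16.0000]
After op 3 sync(0): ref=8.0000 raw=[8.0000 6.4000 16.0000]
After op 4 tick(3): ref=11.0000 raw=[11.6000 8.8000 22.0000]
After op 5 tick(5): ref=16.0000 raw=[17.6000 12.8000 32.0000]
After op 6 tick(7): ref=23.0000 raw=[26.0000 18.4000 46.0000]
Wrap final raw readings (mod 100): 26.0000 mod 100 = 26.0000; 18.4000 mod 100 = 18.4000; 46.0000 mod 100 = 46.0000

Answer: 26.0000 18.4000 46.0000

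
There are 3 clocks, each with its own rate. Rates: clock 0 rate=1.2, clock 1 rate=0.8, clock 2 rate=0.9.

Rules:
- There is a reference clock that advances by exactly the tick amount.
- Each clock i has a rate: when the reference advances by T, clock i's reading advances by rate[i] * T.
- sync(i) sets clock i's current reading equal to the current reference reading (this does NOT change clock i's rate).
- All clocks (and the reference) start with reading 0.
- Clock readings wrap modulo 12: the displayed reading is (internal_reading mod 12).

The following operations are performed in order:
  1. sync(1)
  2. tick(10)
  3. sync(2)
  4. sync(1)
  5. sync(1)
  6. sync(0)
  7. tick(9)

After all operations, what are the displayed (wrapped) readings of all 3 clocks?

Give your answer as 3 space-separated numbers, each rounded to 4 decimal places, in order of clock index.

After op 1 sync(1): ref=0.0000 raw=[0.0000 0.0000 0.0000]
After op 2 tick(10): ref=10.0000 raw=[12.0000 8.0000 9.0000]
After op 3 sync(2): ref=10.0000 raw=[12.0000 8.0000 10.0000]
After op 4 sync(1): ref=10.0000 raw=[12.0000 10.0000 10.0000]
After op 5 sync(1): ref=10.0000 raw=[12.0000 10.0000 10.0000]
After op 6 sync(0): ref=10.0000 raw=[10.0000 10.0000 10.0000]
After op 7 tick(9): ref=19.0000 raw=[20.8000 17.2000 18.1000]
Wrap final raw readings (mod 12): 20.8000 mod 12 = 8.8000; 17.2000 mod 12 = 5.2000; 18.1000 mod 12 = 6.1000

Answer: 8.8000 5.2000 6.1000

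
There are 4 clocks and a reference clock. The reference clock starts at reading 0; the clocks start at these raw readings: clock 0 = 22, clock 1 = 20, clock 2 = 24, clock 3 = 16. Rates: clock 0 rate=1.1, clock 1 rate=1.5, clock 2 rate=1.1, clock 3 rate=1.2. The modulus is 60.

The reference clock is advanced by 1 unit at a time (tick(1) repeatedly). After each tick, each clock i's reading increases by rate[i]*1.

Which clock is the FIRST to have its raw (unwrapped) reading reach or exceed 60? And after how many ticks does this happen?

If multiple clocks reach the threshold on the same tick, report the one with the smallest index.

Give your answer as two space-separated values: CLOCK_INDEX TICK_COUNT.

Answer: 1 27

Derivation:
clock 0: start=22, rate=1.1, needs 60-22 = 38; ticks = ceil(38/1.1) = ceil(34.5455) = 35; reading at tick 35 = 22 + 1.1*35 = 60.5000
clock 1: start=20, rate=1.5, needs 60-20 = 40; ticks = ceil(40/1.5) = ceil(26.6667) = 27; reading at tick 27 = 20 + 1.5*27 = 60.5000
clock 2: start=24, rate=1.1, needs 60-24 = 36; ticks = ceil(36/1.1) = ceil(32.7273) = 33; reading at tick 33 = 24 + 1.1*33 = 60.3000
clock 3: start=16, rate=1.2, needs 60-16 = 44; ticks = ceil(44/1.2) = ceil(36.6667) = 37; reading at tick 37 = 16 + 1.2*37 = 60.4000
Minimum tick count = 27; winners = [1]; smallest index = 1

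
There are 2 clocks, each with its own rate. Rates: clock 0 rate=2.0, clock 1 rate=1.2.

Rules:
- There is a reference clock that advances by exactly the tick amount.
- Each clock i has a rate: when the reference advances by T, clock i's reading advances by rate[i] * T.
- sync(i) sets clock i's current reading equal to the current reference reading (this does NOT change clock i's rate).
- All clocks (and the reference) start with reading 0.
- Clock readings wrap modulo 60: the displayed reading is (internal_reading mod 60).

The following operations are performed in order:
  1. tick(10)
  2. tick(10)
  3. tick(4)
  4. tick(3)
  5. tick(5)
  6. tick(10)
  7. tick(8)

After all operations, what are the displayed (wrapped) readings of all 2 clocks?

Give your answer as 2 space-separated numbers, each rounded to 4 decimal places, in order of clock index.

After op 1 tick(10): ref=10.0000 raw=[20.0000 12.0000]
After op 2 tick(10): ref=20.0000 raw=[40.0000 24.0000]
After op 3 tick(4): ref=24.0000 raw=[48.0000 28.8000]
After op 4 tick(3): ref=27.0000 raw=[54.0000 32.4000]
After op 5 tick(5): ref=32.0000 raw=[64.0000 38.4000]
After op 6 tick(10): ref=42.0000 raw=[84.0000 50.4000]
After op 7 tick(8): ref=50.0000 raw=[100.0000 60.0000]
Wrap final raw readings (mod 60): 100.0000 mod 60 = 40.0000; 60.0000 mod 60 = 0.0000

Answer: 40.0000 0.0000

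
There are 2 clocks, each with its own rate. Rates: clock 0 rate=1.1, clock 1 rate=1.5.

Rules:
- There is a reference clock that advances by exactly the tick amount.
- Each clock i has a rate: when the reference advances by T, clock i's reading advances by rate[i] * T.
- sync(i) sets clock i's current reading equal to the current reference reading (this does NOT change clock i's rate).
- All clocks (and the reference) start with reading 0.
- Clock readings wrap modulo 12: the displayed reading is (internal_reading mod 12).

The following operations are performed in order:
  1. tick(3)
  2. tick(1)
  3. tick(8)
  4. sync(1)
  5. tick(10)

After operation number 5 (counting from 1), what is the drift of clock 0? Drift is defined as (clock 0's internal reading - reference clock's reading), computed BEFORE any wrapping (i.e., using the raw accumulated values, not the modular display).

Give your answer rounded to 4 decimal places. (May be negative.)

Answer: 2.2000

Derivation:
After op 1 tick(3): ref=3.0000 raw=[3.3000 4.5000]
After op 2 tick(1): ref=4.0000 raw=[4.4000 6.0000]
After op 3 tick(8): ref=12.0000 raw=[13.2000 18.0000]
After op 4 sync(1): ref=12.0000 raw=[13.2000 12.0000]
After op 5 tick(10): ref=22.0000 raw=[24.2000 27.0000]
Drift of clock 0 after op 5: 24.2000 - 22.0000 = 2.2000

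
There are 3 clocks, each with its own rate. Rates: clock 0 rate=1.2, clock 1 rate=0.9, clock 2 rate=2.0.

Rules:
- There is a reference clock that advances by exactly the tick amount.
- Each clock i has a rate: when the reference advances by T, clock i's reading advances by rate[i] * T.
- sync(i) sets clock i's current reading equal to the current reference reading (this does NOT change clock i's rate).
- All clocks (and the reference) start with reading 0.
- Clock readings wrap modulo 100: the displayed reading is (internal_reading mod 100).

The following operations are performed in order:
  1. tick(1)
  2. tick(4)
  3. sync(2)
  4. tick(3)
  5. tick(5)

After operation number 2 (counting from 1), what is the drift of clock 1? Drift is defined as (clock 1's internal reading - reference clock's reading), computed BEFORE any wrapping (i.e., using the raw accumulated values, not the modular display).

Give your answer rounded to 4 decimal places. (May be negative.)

Answer: -0.5000

Derivation:
After op 1 tick(1): ref=1.0000 raw=[1.2000 0.9000 2.0000]
After op 2 tick(4): ref=5.0000 raw=[6.0000 4.5000 10.0000]
Drift of clock 1 after op 2: 4.5000 - 5.0000 = -0.5000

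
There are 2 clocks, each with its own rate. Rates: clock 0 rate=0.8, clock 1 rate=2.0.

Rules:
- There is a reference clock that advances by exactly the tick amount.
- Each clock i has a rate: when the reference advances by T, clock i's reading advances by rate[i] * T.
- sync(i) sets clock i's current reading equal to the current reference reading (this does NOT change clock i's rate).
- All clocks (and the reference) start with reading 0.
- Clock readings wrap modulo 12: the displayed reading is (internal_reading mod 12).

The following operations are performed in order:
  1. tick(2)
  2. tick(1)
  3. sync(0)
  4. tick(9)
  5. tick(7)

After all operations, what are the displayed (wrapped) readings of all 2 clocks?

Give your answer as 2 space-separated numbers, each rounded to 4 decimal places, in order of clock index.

After op 1 tick(2): ref=2.0000 raw=[1.6000 4.0000]
After op 2 tick(1): ref=3.0000 raw=[2.4000 6.0000]
After op 3 sync(0): ref=3.0000 raw=[3.0000 6.0000]
After op 4 tick(9): ref=12.0000 raw=[10.2000 24.0000]
After op 5 tick(7): ref=19.0000 raw=[15.8000 38.0000]
Wrap final raw readings (mod 12): 15.8000 mod 12 = 3.8000; 38.0000 mod 12 = 2.0000

Answer: 3.8000 2.0000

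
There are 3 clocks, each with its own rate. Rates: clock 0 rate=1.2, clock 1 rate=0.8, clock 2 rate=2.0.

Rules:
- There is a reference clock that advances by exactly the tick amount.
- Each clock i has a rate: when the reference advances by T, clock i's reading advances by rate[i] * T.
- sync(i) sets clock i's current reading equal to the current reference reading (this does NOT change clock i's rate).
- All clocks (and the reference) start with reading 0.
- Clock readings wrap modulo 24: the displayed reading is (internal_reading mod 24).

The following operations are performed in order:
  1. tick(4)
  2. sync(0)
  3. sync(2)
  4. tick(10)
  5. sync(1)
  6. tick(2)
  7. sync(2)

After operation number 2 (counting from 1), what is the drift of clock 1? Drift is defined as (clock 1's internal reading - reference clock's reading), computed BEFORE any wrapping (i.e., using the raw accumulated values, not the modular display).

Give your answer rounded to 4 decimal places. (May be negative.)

Answer: -0.8000

Derivation:
After op 1 tick(4): ref=4.0000 raw=[4.8000 3.2000 8.0000]
After op 2 sync(0): ref=4.0000 raw=[4.0000 3.2000 8.0000]
Drift of clock 1 after op 2: 3.2000 - 4.0000 = -0.8000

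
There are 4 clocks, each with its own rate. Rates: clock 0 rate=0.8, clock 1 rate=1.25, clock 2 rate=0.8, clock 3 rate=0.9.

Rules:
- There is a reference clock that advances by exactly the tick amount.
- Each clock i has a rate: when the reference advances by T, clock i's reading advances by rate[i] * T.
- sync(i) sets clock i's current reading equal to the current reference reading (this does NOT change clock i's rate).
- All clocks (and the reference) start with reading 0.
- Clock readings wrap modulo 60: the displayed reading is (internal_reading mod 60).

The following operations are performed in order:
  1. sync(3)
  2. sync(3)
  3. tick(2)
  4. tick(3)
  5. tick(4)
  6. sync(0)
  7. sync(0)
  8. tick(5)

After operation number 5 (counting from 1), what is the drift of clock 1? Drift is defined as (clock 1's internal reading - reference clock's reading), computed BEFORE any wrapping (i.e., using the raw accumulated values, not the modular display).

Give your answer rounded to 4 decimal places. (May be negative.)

Answer: 2.2500

Derivation:
After op 1 sync(3): ref=0.0000 raw=[0.0000 0.0000 0.0000 0.0000]
After op 2 sync(3): ref=0.0000 raw=[0.0000 0.0000 0.0000 0.0000]
After op 3 tick(2): ref=2.0000 raw=[1.6000 2.5000 1.6000 1.8000]
After op 4 tick(3): ref=5.0000 raw=[4.0000 6.2500 4.0000 4.5000]
After op 5 tick(4): ref=9.0000 raw=[7.2000 11.2500 7.2000 8.1000]
Drift of clock 1 after op 5: 11.2500 - 9.0000 = 2.2500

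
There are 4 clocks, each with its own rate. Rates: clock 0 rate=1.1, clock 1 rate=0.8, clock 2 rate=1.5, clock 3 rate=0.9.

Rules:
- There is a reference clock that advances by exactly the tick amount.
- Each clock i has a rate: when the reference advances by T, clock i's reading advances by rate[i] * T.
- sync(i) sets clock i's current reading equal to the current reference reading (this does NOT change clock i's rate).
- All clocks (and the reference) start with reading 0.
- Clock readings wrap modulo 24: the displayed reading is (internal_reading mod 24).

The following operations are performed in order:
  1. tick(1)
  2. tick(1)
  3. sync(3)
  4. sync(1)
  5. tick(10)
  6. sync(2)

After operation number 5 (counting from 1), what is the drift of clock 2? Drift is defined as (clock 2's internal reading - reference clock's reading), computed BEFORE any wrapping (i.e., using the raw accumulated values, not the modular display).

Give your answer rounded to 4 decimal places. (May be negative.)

Answer: 6.0000

Derivation:
After op 1 tick(1): ref=1.0000 raw=[1.1000 0.8000 1.5000 0.9000]
After op 2 tick(1): ref=2.0000 raw=[2.2000 1.6000 3.0000 1.8000]
After op 3 sync(3): ref=2.0000 raw=[2.2000 1.6000 3.0000 2.0000]
After op 4 sync(1): ref=2.0000 raw=[2.2000 2.0000 3.0000 2.0000]
After op 5 tick(10): ref=12.0000 raw=[13.2000 10.0000 18.0000 11.0000]
Drift of clock 2 after op 5: 18.0000 - 12.0000 = 6.0000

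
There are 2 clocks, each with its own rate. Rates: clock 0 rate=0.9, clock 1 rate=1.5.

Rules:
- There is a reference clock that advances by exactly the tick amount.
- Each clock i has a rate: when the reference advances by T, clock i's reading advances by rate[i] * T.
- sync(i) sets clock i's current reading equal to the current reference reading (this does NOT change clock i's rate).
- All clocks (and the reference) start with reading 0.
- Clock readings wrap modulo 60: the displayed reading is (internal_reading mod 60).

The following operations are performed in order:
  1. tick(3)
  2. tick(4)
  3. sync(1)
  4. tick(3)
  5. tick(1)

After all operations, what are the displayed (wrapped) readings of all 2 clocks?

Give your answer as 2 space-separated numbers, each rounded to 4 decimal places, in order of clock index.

After op 1 tick(3): ref=3.0000 raw=[2.7000 4.5000]
After op 2 tick(4): ref=7.0000 raw=[6.3000 10.5000]
After op 3 sync(1): ref=7.0000 raw=[6.3000 7.0000]
After op 4 tick(3): ref=10.0000 raw=[9.0000 11.5000]
After op 5 tick(1): ref=11.0000 raw=[9.9000 13.0000]
Wrap final raw readings (mod 60): 9.9000 mod 60 = 9.9000; 13.0000 mod 60 = 13.0000

Answer: 9.9000 13.0000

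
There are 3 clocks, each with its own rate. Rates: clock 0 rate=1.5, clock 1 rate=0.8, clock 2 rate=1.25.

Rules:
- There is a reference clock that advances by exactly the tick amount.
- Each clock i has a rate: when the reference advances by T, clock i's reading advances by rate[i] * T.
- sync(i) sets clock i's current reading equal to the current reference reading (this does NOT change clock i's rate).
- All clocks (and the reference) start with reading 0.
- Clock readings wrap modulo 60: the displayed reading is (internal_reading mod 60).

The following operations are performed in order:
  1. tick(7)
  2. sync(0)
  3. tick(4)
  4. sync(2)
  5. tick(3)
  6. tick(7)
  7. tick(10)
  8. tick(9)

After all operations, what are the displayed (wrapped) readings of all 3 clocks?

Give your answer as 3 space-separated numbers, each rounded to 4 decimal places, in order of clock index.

After op 1 tick(7): ref=7.0000 raw=[10.5000 5.6000 8.7500]
After op 2 sync(0): ref=7.0000 raw=[7.0000 5.6000 8.7500]
After op 3 tick(4): ref=11.0000 raw=[13.0000 8.8000 13.7500]
After op 4 sync(2): ref=11.0000 raw=[13.0000 8.8000 11.0000]
After op 5 tick(3): ref=14.0000 raw=[17.5000 11.2000 14.7500]
After op 6 tick(7): ref=21.0000 raw=[28.0000 16.8000 23.5000]
After op 7 tick(10): ref=31.0000 raw=[43.0000 24.8000 36.0000]
After op 8 tick(9): ref=40.0000 raw=[56.5000 32.0000 47.2500]
Wrap final raw readings (mod 60): 56.5000 mod 60 = 56.5000; 32.0000 mod 60 = 32.0000; 47.2500 mod 60 = 47.2500

Answer: 56.5000 32.0000 47.2500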